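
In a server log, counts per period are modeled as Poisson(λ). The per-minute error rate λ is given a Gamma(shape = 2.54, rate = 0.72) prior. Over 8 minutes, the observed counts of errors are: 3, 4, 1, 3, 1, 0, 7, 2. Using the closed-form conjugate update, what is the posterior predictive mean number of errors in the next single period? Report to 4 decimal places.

2.6995

With a Gamma(shape α, rate β) prior, the Poisson likelihood is conjugate: the posterior is Gamma(α + ΣXᵢ, β + n).
Sum of counts S = 21 over n = 8 minutes.
Posterior: Gamma(α+S, β+n) = Gamma(2.54+21, 0.72+8) = Gamma(23.54, 8.72).
The predictive distribution for one future period is NegBinom with mean α/β = 2.6995.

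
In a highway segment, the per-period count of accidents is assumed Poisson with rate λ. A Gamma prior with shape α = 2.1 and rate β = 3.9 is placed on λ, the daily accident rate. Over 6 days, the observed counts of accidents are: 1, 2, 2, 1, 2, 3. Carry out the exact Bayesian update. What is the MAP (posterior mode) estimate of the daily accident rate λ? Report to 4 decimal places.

With a Gamma(shape α, rate β) prior, the Poisson likelihood is conjugate: the posterior is Gamma(α + ΣXᵢ, β + n).
Sum of counts S = 11 over n = 6 days.
Posterior: Gamma(α+S, β+n) = Gamma(2.1+11, 3.9+6) = Gamma(13.1, 9.9).
Mode of Gamma(α,β) for α≥1 is (α−1)/β = 12.1/9.9 = 1.2222.

1.2222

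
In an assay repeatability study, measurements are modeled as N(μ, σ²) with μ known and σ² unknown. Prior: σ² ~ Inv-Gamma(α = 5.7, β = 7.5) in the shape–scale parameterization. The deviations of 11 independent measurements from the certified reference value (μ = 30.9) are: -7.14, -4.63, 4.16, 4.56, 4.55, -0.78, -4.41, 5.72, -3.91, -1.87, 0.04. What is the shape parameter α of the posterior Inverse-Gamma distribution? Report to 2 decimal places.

11.20

With known mean μ and an Inverse-Gamma(α, β) prior on σ², the Normal likelihood is conjugate: posterior is Inv-Gamma(α + n/2, β + Σ(xᵢ−μ)²/2).
Σ(xᵢ−μ)² = (-7.14)² + (-4.63)² + (4.16)² + (4.56)² + (4.55)² + (-0.78)² + (-4.41)² + (5.72)² + (-3.91)² + (-1.87)² + (0.04)² = 202.7797.
Posterior: Inv-Gamma(5.7 + 11/2, 7.5 + 202.7797/2) = Inv-Gamma(11.20, 108.88985).
Posterior α = 11.20.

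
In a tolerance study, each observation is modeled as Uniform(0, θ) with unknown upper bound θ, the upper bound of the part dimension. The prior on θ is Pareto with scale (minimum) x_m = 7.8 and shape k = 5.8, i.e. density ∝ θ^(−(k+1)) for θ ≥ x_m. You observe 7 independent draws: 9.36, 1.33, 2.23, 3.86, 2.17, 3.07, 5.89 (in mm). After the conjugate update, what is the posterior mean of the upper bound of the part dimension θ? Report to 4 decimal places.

A Pareto(scale x_m, shape k) prior on the upper bound θ of Uniform(0, θ) is conjugate: posterior is Pareto(max(x_m, max xᵢ), k + n).
Sample maximum = 9.36; prior scale x_m = 7.8 → posterior scale = max = 9.36.
Posterior shape = 5.8 + 7 = 12.8.
E[θ|data] = k·x_m/(k−1) = 12.8·9.36/11.8 = 10.1532.

10.1532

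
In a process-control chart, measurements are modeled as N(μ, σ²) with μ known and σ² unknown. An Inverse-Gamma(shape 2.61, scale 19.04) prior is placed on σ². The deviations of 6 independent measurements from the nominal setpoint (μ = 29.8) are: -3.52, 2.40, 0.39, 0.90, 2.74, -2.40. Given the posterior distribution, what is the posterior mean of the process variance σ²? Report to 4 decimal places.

7.6421

With known mean μ and an Inverse-Gamma(α, β) prior on σ², the Normal likelihood is conjugate: posterior is Inv-Gamma(α + n/2, β + Σ(xᵢ−μ)²/2).
Σ(xᵢ−μ)² = (-3.52)² + (2.40)² + (0.39)² + (0.90)² + (2.74)² + (-2.40)² = 32.3801.
Posterior: Inv-Gamma(2.61 + 6/2, 19.04 + 32.3801/2) = Inv-Gamma(5.61, 35.23005).
E[σ²|data] = β/(α−1) = 35.23005/4.61 = 7.6421.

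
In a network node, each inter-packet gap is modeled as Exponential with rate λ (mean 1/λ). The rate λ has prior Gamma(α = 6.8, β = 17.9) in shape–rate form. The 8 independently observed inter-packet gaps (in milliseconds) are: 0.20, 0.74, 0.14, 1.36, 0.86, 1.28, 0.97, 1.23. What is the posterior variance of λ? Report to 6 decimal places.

With a Gamma(shape α, rate β) prior on the exponential rate λ, the posterior after n observations with total T = Σxᵢ is Gamma(α+n, β+T).
Sum of observations T = 6.78 milliseconds; n = 8.
Posterior: Gamma(6.8+8, 17.9+6.78) = Gamma(14.8, 24.68).
Var = α/β² = 0.024298.

0.024298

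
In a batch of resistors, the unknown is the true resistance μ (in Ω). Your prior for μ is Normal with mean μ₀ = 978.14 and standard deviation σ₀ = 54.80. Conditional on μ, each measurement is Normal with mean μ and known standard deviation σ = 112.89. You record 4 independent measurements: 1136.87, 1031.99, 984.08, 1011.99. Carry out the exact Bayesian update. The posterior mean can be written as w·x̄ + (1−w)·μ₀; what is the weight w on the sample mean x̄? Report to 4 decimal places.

For Normal data with known variance σ², a Normal(μ₀, σ₀²) prior on μ is conjugate. Posterior precision = 1/σ₀² + n/σ²; posterior mean is the precision-weighted average of μ₀ and x̄.
σ₀² = 54.80² = 3003.04, σ² = 112.89² = 12744.1521. Prior precision 1/σ₀² = 1/3003.04; data precision n/σ² = 4/12744.1521.
w = (n/σ²)/(1/σ₀² + n/σ²) = n·σ₀²/(σ² + n·σ₀²) = 4·3003.04/(12744.1521 + 4·3003.04) = 12012.16/24756.3121 = 0.4852.

0.4852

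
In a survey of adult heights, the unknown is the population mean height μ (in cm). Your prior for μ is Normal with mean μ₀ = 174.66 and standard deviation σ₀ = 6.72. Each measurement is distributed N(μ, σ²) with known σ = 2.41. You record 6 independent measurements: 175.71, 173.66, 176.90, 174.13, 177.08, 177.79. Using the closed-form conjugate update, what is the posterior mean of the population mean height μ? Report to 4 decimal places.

175.8528

For Normal data with known variance σ², a Normal(μ₀, σ₀²) prior on μ is conjugate. Posterior precision = 1/σ₀² + n/σ²; posterior mean is the precision-weighted average of μ₀ and x̄.
Σxᵢ = 175.71 + 173.66 + 176.90 + 174.13 + 177.08 + 177.79 = 1055.27, so n·x̄ = 1055.27.
σ₀² = 6.72² = 45.1584, σ² = 2.41² = 5.8081; σ² + n·σ₀² = 5.8081 + 6·45.1584 = 276.7585.
Posterior mean = (μ₀/σ₀² + n·x̄/σ²)/(1/σ₀² + n/σ²) = (σ²·μ₀ + σ₀²·n·x̄)/(σ² + n·σ₀²) = (5.8081·174.66 + 45.1584·1055.27)/276.7585 = 48668.747514/276.7585 = 175.8528.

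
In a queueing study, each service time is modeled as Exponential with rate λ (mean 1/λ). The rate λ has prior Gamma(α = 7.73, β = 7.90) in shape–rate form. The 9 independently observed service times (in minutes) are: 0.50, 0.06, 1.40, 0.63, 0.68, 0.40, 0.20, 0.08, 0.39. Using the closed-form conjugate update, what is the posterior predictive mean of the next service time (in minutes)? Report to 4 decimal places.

0.7781

With a Gamma(shape α, rate β) prior on the exponential rate λ, the posterior after n observations with total T = Σxᵢ is Gamma(α+n, β+T).
Sum of observations T = 4.34 minutes; n = 9.
Posterior: Gamma(7.73+9, 7.90+4.34) = Gamma(16.73, 12.24).
The predictive distribution for the next observation is Lomax; its mean is β/(α−1) = 12.24/15.73 = 0.7781.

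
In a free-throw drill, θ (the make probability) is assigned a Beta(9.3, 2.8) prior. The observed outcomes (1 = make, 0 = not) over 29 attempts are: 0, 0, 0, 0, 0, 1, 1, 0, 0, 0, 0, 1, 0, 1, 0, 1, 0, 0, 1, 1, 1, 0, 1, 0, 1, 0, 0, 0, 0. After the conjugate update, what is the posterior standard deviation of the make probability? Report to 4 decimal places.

The Beta prior is conjugate to a Binomial/Bernoulli likelihood; the update adds successes to α and failures to β.
Posterior: Beta(α+k, β+n−k) = Beta(9.3+10, 2.8+19) = Beta(19.3, 21.8).
Var = αβ/((α+β)²(α+β+1)) = 19.3·21.8/(41.1²·42.1) = 0.00591627; SD = √0.00591627 = 0.0769.

0.0769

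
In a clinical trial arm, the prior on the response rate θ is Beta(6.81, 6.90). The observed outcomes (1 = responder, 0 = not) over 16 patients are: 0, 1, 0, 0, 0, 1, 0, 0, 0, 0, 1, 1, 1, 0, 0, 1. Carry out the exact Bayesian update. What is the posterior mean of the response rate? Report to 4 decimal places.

The Beta prior is conjugate to a Binomial/Bernoulli likelihood; the update adds successes to α and failures to β.
Posterior: Beta(α+k, β+n−k) = Beta(6.81+6, 6.90+10) = Beta(12.81, 16.90).
Posterior mean = α/(α+β) = 12.81/29.71 = 0.4312.

0.4312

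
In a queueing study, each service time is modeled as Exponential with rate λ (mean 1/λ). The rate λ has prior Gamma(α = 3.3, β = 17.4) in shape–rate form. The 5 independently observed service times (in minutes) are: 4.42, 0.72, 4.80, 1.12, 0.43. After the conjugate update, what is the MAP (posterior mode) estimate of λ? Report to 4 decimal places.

0.2527

With a Gamma(shape α, rate β) prior on the exponential rate λ, the posterior after n observations with total T = Σxᵢ is Gamma(α+n, β+T).
Sum of observations T = 11.49 minutes; n = 5.
Posterior: Gamma(3.3+5, 17.4+11.49) = Gamma(8.3, 28.89).
Mode = (α−1)/β = 0.2527.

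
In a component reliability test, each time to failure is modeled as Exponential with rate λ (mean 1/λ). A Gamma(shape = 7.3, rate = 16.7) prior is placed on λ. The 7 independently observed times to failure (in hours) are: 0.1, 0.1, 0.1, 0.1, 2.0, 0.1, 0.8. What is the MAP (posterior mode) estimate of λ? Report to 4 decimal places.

With a Gamma(shape α, rate β) prior on the exponential rate λ, the posterior after n observations with total T = Σxᵢ is Gamma(α+n, β+T).
Sum of observations T = 3.3 hours; n = 7.
Posterior: Gamma(7.3+7, 16.7+3.3) = Gamma(14.3, 20.0).
Mode = (α−1)/β = 0.6650.

0.6650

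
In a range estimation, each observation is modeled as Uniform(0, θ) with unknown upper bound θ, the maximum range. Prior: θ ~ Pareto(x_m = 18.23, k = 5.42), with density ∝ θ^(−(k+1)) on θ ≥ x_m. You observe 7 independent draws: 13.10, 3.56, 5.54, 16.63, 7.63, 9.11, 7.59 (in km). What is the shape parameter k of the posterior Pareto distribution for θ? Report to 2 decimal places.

12.42

A Pareto(scale x_m, shape k) prior on the upper bound θ of Uniform(0, θ) is conjugate: posterior is Pareto(max(x_m, max xᵢ), k + n).
Sample maximum = 16.63; prior scale x_m = 18.23 → posterior scale = max = 18.23.
Posterior shape = 5.42 + 7 = 12.42.
Posterior shape k = 12.42.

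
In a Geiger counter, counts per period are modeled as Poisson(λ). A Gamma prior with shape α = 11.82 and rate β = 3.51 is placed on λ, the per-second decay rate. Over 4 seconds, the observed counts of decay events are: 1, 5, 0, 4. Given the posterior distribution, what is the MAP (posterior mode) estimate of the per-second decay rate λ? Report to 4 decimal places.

2.7723

With a Gamma(shape α, rate β) prior, the Poisson likelihood is conjugate: the posterior is Gamma(α + ΣXᵢ, β + n).
Sum of counts S = 10 over n = 4 seconds.
Posterior: Gamma(α+S, β+n) = Gamma(11.82+10, 3.51+4) = Gamma(21.82, 7.51).
Mode of Gamma(α,β) for α≥1 is (α−1)/β = 20.82/7.51 = 2.7723.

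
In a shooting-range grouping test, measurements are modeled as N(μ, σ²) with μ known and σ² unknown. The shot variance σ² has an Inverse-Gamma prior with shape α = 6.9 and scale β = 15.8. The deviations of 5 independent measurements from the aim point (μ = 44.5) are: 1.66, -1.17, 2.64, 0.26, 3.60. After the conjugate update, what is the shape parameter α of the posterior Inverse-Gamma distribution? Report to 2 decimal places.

With known mean μ and an Inverse-Gamma(α, β) prior on σ², the Normal likelihood is conjugate: posterior is Inv-Gamma(α + n/2, β + Σ(xᵢ−μ)²/2).
Σ(xᵢ−μ)² = (1.66)² + (-1.17)² + (2.64)² + (0.26)² + (3.60)² = 24.1217.
Posterior: Inv-Gamma(6.9 + 5/2, 15.8 + 24.1217/2) = Inv-Gamma(9.40, 27.86085).
Posterior α = 9.40.

9.40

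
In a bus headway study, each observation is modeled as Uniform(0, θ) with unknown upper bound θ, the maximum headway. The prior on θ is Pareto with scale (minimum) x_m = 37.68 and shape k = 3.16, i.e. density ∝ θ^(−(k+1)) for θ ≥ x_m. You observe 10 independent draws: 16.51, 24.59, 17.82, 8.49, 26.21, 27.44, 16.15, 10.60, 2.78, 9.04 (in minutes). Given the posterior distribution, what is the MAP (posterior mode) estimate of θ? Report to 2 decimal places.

A Pareto(scale x_m, shape k) prior on the upper bound θ of Uniform(0, θ) is conjugate: posterior is Pareto(max(x_m, max xᵢ), k + n).
Sample maximum = 27.44; prior scale x_m = 37.68 → posterior scale = max = 37.68.
Posterior shape = 3.16 + 10 = 13.16.
The Pareto density is decreasing on [x_m, ∞), so the mode is x_m = 37.68.

37.68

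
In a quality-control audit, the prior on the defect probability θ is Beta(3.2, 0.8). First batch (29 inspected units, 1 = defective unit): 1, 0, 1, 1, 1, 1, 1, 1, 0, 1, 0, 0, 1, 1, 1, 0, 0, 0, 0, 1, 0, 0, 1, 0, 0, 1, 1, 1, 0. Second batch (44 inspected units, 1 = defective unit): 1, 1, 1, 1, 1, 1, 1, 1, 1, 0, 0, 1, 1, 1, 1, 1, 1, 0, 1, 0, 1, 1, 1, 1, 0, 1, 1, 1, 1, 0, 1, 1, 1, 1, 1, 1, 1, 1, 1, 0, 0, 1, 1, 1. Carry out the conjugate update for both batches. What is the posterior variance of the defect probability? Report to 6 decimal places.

The Beta prior is conjugate to a Binomial/Bernoulli likelihood; the update adds successes to α and failures to β.
After batch 1: Beta(3.2+16, 0.8+13) = Beta(19.2, 13.8).
After batch 2: Beta(19.2+36, 13.8+8) = Beta(55.2, 21.8).
Var = αβ/((α+β)²(α+β+1)) = 55.2·21.8/(77.0²·78.0) = 0.002602.

0.002602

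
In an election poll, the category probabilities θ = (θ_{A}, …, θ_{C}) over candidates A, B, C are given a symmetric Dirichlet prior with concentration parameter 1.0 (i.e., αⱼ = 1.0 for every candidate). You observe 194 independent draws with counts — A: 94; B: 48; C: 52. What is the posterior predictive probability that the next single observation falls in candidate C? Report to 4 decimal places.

0.2690

The Dirichlet prior is conjugate to the Multinomial likelihood: each posterior αⱼ = prior αⱼ + observed count nⱼ.
Posterior concentration: (95.0, 49.0, 53.0), total = 197.0.
P(next = C | data) = α_{C}/Σα = 0.2690.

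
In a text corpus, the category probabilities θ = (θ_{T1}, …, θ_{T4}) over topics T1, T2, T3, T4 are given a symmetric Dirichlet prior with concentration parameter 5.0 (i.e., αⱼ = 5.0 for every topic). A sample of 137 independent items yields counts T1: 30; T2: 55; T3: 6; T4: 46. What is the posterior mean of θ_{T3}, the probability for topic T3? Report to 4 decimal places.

The Dirichlet prior is conjugate to the Multinomial likelihood: each posterior αⱼ = prior αⱼ + observed count nⱼ.
Posterior concentration: (35.0, 60.0, 11.0, 51.0), total = 157.0.
E[θ_{T3}|data] = α_{T3}/Σα = 11.0/157.0 = 0.0701.

0.0701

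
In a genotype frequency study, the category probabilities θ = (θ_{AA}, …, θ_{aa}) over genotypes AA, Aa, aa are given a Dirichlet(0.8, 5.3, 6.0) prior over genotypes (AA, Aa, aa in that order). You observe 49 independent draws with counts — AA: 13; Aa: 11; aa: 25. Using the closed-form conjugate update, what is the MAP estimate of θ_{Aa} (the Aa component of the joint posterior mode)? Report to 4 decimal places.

0.2633

The Dirichlet prior is conjugate to the Multinomial likelihood: each posterior αⱼ = prior αⱼ + observed count nⱼ.
Posterior concentration: (13.8, 16.3, 31.0), total = 61.1.
Joint mode component: (α_{Aa}−1)/(Σα−K) = 15.3/58.1 = 0.2633.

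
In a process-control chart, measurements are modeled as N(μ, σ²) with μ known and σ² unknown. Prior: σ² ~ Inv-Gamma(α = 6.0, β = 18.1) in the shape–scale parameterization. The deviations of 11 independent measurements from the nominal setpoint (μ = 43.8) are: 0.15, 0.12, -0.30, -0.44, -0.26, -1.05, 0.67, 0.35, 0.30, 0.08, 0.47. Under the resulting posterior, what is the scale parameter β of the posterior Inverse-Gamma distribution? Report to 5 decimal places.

19.28965

With known mean μ and an Inverse-Gamma(α, β) prior on σ², the Normal likelihood is conjugate: posterior is Inv-Gamma(α + n/2, β + Σ(xᵢ−μ)²/2).
Σ(xᵢ−μ)² = (0.15)² + (0.12)² + (-0.30)² + (-0.44)² + (-0.26)² + (-1.05)² + (0.67)² + (0.35)² + (0.30)² + (0.08)² + (0.47)² = 2.3793.
Posterior: Inv-Gamma(6.0 + 11/2, 18.1 + 2.3793/2) = Inv-Gamma(11.50, 19.28965).
Posterior β = 19.28965.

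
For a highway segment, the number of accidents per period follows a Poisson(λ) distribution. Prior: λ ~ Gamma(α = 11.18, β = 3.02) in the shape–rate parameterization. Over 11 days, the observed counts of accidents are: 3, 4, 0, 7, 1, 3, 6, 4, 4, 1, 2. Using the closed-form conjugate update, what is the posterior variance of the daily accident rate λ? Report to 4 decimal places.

With a Gamma(shape α, rate β) prior, the Poisson likelihood is conjugate: the posterior is Gamma(α + ΣXᵢ, β + n).
Sum of counts S = 35 over n = 11 days.
Posterior: Gamma(α+S, β+n) = Gamma(11.18+35, 3.02+11) = Gamma(46.18, 14.02).
Var = α/β² = 46.18/14.02² = 0.2349.

0.2349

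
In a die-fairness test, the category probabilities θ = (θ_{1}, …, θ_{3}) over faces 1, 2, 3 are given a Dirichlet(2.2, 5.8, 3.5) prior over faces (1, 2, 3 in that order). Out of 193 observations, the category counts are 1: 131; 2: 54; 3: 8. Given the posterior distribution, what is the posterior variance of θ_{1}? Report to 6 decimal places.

The Dirichlet prior is conjugate to the Multinomial likelihood: each posterior αⱼ = prior αⱼ + observed count nⱼ.
Posterior concentration: (133.2, 59.8, 11.5), total = 204.5.
Var[θ_j] = α_j(Σα−α_j)/((Σα)²(Σα+1)) = 133.2·71.3/(204.5²·205.5) = 0.001105.

0.001105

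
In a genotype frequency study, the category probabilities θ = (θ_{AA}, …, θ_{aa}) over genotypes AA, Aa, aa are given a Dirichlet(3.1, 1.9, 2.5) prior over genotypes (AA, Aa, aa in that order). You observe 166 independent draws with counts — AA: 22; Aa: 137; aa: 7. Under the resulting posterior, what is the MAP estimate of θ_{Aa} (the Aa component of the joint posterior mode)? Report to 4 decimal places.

0.8088

The Dirichlet prior is conjugate to the Multinomial likelihood: each posterior αⱼ = prior αⱼ + observed count nⱼ.
Posterior concentration: (25.1, 138.9, 9.5), total = 173.5.
Joint mode component: (α_{Aa}−1)/(Σα−K) = 137.9/170.5 = 0.8088.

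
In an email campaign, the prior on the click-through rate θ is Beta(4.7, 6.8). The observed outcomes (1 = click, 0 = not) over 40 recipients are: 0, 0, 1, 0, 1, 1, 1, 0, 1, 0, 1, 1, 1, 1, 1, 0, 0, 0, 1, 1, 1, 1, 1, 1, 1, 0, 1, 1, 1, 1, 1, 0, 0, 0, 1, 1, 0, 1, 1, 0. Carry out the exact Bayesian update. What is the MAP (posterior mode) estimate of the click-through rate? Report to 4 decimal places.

0.6000

The Beta prior is conjugate to a Binomial/Bernoulli likelihood; the update adds successes to α and failures to β.
Posterior: Beta(α+k, β+n−k) = Beta(4.7+26, 6.8+14) = Beta(30.7, 20.8).
Mode of Beta(a,b) for a,b>1 is (a−1)/(a+b−2) = 29.7/49.5 = 0.6000.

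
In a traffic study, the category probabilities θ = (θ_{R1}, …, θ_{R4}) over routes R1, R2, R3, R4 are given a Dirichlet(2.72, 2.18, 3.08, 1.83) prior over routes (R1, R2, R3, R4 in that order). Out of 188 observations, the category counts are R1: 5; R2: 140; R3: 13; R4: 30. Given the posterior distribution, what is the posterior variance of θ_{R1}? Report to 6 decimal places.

The Dirichlet prior is conjugate to the Multinomial likelihood: each posterior αⱼ = prior αⱼ + observed count nⱼ.
Posterior concentration: (7.72, 142.18, 16.08, 31.83), total = 197.81.
Var[θ_j] = α_j(Σα−α_j)/((Σα)²(Σα+1)) = 7.72·190.09/(197.81²·198.81) = 0.000189.

0.000189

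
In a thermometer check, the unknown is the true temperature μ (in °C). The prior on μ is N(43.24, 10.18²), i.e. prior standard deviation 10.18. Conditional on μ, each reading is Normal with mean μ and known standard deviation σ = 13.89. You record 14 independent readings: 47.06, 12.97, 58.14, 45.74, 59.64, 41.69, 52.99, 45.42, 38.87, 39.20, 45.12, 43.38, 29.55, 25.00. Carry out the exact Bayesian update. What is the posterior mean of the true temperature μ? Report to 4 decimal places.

41.9419

For Normal data with known variance σ², a Normal(μ₀, σ₀²) prior on μ is conjugate. Posterior precision = 1/σ₀² + n/σ²; posterior mean is the precision-weighted average of μ₀ and x̄.
Σxᵢ = 47.06 + 12.97 + 58.14 + 45.74 + 59.64 + 41.69 + 52.99 + 45.42 + 38.87 + 39.20 + 45.12 + 43.38 + 29.55 + 25.00 = 584.77, so n·x̄ = 584.77.
σ₀² = 10.18² = 103.6324, σ² = 13.89² = 192.9321; σ² + n·σ₀² = 192.9321 + 14·103.6324 = 1643.7857.
Posterior mean = (μ₀/σ₀² + n·x̄/σ²)/(1/σ₀² + n/σ²) = (σ²·μ₀ + σ₀²·n·x̄)/(σ² + n·σ₀²) = (192.9321·43.24 + 103.6324·584.77)/1643.7857 = 68943.502552/1643.7857 = 41.9419.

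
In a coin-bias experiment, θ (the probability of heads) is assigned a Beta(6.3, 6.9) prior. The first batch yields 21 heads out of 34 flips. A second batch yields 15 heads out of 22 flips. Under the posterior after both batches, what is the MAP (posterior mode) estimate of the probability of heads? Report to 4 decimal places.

0.6146

The Beta prior is conjugate to a Binomial/Bernoulli likelihood; the update adds successes to α and failures to β.
After batch 1: Beta(6.3+21, 6.9+13) = Beta(27.3, 19.9).
After batch 2: Beta(27.3+15, 19.9+7) = Beta(42.3, 26.9).
Mode of Beta(a,b) for a,b>1 is (a−1)/(a+b−2) = 41.3/67.2 = 0.6146.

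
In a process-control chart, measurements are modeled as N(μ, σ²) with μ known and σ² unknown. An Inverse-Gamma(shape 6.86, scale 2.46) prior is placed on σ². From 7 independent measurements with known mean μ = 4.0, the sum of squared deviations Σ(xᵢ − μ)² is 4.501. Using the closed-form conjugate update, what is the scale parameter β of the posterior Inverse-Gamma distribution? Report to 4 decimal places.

4.7105

With known mean μ and an Inverse-Gamma(α, β) prior on σ², the Normal likelihood is conjugate: posterior is Inv-Gamma(α + n/2, β + Σ(xᵢ−μ)²/2).
Posterior: Inv-Gamma(6.86 + 7/2, 2.46 + 4.501/2) = Inv-Gamma(10.36, 4.7105).
Posterior β = 4.7105.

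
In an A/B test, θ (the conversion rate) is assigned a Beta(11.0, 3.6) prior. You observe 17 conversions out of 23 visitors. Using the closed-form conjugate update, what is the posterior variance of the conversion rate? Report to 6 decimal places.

0.004926

The Beta prior is conjugate to a Binomial/Bernoulli likelihood; the update adds successes to α and failures to β.
Posterior: Beta(α+k, β+n−k) = Beta(11.0+17, 3.6+6) = Beta(28.0, 9.6).
Var = αβ/((α+β)²(α+β+1)) = 28.0·9.6/(37.6²·38.6) = 0.004926.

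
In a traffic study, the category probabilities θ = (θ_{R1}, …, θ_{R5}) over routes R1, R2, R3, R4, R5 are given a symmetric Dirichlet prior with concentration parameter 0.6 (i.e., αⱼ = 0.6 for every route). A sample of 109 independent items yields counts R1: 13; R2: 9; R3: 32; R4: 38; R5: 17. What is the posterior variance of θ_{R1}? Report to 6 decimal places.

0.000944

The Dirichlet prior is conjugate to the Multinomial likelihood: each posterior αⱼ = prior αⱼ + observed count nⱼ.
Posterior concentration: (13.6, 9.6, 32.6, 38.6, 17.6), total = 112.0.
Var[θ_j] = α_j(Σα−α_j)/((Σα)²(Σα+1)) = 13.6·98.4/(112.0²·113.0) = 0.000944.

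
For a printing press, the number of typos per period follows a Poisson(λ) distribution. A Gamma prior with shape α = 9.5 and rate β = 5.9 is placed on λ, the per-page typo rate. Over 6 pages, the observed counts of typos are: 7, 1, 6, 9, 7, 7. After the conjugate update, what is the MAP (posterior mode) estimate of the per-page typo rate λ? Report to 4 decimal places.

With a Gamma(shape α, rate β) prior, the Poisson likelihood is conjugate: the posterior is Gamma(α + ΣXᵢ, β + n).
Sum of counts S = 37 over n = 6 pages.
Posterior: Gamma(α+S, β+n) = Gamma(9.5+37, 5.9+6) = Gamma(46.5, 11.9).
Mode of Gamma(α,β) for α≥1 is (α−1)/β = 45.5/11.9 = 3.8235.

3.8235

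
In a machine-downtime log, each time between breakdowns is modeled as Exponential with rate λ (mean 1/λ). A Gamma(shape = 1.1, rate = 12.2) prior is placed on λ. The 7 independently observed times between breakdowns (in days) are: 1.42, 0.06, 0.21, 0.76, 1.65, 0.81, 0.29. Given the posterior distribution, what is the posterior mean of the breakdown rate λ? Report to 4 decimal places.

0.4655

With a Gamma(shape α, rate β) prior on the exponential rate λ, the posterior after n observations with total T = Σxᵢ is Gamma(α+n, β+T).
Sum of observations T = 5.20 days; n = 7.
Posterior: Gamma(1.1+7, 12.2+5.20) = Gamma(8.1, 17.40).
Posterior mean of λ = α/β = 8.1/17.40 = 0.4655.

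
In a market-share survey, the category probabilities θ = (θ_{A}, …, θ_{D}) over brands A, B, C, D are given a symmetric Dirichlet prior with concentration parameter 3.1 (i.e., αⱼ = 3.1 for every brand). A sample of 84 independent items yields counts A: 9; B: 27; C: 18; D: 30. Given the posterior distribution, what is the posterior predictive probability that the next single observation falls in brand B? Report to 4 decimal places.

The Dirichlet prior is conjugate to the Multinomial likelihood: each posterior αⱼ = prior αⱼ + observed count nⱼ.
Posterior concentration: (12.1, 30.1, 21.1, 33.1), total = 96.4.
P(next = B | data) = α_{B}/Σα = 0.3122.

0.3122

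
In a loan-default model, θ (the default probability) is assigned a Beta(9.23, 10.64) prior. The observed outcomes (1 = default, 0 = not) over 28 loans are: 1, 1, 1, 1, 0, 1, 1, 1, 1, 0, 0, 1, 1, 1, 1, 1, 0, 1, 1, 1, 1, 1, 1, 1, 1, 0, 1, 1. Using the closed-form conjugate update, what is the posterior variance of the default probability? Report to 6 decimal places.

0.004501

The Beta prior is conjugate to a Binomial/Bernoulli likelihood; the update adds successes to α and failures to β.
Posterior: Beta(α+k, β+n−k) = Beta(9.23+23, 10.64+5) = Beta(32.23, 15.64).
Var = αβ/((α+β)²(α+β+1)) = 32.23·15.64/(47.87²·48.87) = 0.004501.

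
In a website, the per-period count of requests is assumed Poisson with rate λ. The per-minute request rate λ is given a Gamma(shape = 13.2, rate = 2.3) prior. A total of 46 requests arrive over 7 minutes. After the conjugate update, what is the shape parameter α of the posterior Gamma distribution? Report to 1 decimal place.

With a Gamma(shape α, rate β) prior, the Poisson likelihood is conjugate: the posterior is Gamma(α + ΣXᵢ, β + n).
Posterior: Gamma(α+S, β+n) = Gamma(13.2+46, 2.3+7) = Gamma(59.2, 9.3).
Posterior α = 59.2.

59.2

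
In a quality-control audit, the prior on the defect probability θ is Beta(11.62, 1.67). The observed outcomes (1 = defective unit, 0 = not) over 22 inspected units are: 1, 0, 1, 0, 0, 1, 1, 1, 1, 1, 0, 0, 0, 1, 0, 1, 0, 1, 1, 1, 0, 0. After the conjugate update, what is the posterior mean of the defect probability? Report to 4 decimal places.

0.6693

The Beta prior is conjugate to a Binomial/Bernoulli likelihood; the update adds successes to α and failures to β.
Posterior: Beta(α+k, β+n−k) = Beta(11.62+12, 1.67+10) = Beta(23.62, 11.67).
Posterior mean = α/(α+β) = 23.62/35.29 = 0.6693.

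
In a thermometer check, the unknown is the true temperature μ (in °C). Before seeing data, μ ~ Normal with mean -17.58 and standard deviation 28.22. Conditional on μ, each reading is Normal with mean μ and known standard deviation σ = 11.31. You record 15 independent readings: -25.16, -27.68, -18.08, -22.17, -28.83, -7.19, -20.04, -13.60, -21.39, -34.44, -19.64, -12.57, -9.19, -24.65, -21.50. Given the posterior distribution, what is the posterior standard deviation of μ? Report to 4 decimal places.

For Normal data with known variance σ², a Normal(μ₀, σ₀²) prior on μ is conjugate. Posterior precision = 1/σ₀² + n/σ²; posterior mean is the precision-weighted average of μ₀ and x̄.
σ₀² = 28.22² = 796.3684, σ² = 11.31² = 127.9161; σ² + n·σ₀² = 127.9161 + 15·796.3684 = 12073.4421.
Posterior precision = 1/σ₀² + n/σ² = 1/796.3684 + 15/127.9161 = (σ² + n·σ₀²)/(σ₀²σ²) = 12073.4421/(796.3684·127.9161); posterior variance σₙ² = σ₀²σ²/(σ² + n·σ₀²) = 796.3684·127.9161/12073.4421 = 8.437390.
Posterior SD = √σₙ² = √(796.3684·127.9161/12073.4421) = 2.9047.

2.9047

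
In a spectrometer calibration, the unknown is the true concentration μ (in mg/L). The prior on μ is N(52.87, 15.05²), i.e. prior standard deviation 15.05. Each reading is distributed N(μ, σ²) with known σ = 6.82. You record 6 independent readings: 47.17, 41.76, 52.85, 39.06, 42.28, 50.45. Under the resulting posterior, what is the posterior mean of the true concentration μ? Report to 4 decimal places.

For Normal data with known variance σ², a Normal(μ₀, σ₀²) prior on μ is conjugate. Posterior precision = 1/σ₀² + n/σ²; posterior mean is the precision-weighted average of μ₀ and x̄.
Σxᵢ = 47.17 + 41.76 + 52.85 + 39.06 + 42.28 + 50.45 = 273.57, so n·x̄ = 273.57.
σ₀² = 15.05² = 226.5025, σ² = 6.82² = 46.5124; σ² + n·σ₀² = 46.5124 + 6·226.5025 = 1405.5274.
Posterior mean = (μ₀/σ₀² + n·x̄/σ²)/(1/σ₀² + n/σ²) = (σ²·μ₀ + σ₀²·n·x̄)/(σ² + n·σ₀²) = (46.5124·52.87 + 226.5025·273.57)/1405.5274 = 64423.399513/1405.5274 = 45.8357.

45.8357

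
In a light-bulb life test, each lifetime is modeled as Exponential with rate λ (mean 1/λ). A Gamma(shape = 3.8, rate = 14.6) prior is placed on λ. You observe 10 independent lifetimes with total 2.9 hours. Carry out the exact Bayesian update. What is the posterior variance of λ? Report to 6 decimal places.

With a Gamma(shape α, rate β) prior on the exponential rate λ, the posterior after n observations with total T = Σxᵢ is Gamma(α+n, β+T).
Posterior: Gamma(3.8+10, 14.6+2.9) = Gamma(13.8, 17.5).
Var = α/β² = 0.045061.

0.045061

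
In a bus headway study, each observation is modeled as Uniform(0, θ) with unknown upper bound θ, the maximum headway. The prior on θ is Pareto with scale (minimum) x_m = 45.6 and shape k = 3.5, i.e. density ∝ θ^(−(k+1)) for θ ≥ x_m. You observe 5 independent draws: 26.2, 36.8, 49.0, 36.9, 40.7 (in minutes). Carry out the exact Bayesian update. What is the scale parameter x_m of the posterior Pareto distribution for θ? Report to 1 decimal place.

A Pareto(scale x_m, shape k) prior on the upper bound θ of Uniform(0, θ) is conjugate: posterior is Pareto(max(x_m, max xᵢ), k + n).
Sample maximum = 49.0; prior scale x_m = 45.6 → posterior scale = max = 49.0.
Posterior shape = 3.5 + 5 = 8.5.
Posterior scale x_m = 49.0.

49.0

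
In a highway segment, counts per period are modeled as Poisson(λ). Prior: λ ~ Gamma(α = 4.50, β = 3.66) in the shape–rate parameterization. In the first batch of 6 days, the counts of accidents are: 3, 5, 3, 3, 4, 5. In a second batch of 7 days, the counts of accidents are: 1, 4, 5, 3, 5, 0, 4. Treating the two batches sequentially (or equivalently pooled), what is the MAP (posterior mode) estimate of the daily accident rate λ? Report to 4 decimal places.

With a Gamma(shape α, rate β) prior, the Poisson likelihood is conjugate: the posterior is Gamma(α + ΣXᵢ, β + n).
Batch 1: sum of counts S = 23 over n = 6 days.
After batch 1: Gamma(α+S, β+n) = Gamma(4.50+23, 3.66+6) = Gamma(27.50, 9.66).
Batch 2: sum of counts S = 22 over n = 7 days.
After batch 2: Gamma(α+S, β+n) = Gamma(27.50+22, 9.66+7) = Gamma(49.50, 16.66).
Mode of Gamma(α,β) for α≥1 is (α−1)/β = 48.50/16.66 = 2.9112.

2.9112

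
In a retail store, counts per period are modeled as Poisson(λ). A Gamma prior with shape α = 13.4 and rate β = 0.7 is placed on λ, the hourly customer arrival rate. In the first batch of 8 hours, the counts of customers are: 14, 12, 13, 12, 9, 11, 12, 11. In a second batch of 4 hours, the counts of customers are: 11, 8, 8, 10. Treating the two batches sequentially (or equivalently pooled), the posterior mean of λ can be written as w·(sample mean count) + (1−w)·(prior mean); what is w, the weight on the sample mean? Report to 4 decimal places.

0.9449

With a Gamma(shape α, rate β) prior, the Poisson likelihood is conjugate: the posterior is Gamma(α + ΣXᵢ, β + n).
Total number of hours: n = 8 + 4 = 12.
Posterior mean = (α₀+S)/(β₀+n) = [n/(β₀+n)]·(S/n) + [β₀/(β₀+n)]·(α₀/β₀), so only n and β₀ enter the weight.
Weight on data w = n/(β₀+n) = 12/(0.7+12) = 12/12.7 = 0.9449.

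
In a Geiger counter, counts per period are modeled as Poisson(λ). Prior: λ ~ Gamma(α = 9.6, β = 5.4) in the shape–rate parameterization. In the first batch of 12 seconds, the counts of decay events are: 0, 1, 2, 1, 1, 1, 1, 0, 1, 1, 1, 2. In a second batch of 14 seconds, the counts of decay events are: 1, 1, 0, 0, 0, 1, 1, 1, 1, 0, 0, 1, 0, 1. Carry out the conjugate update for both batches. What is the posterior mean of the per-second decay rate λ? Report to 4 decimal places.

With a Gamma(shape α, rate β) prior, the Poisson likelihood is conjugate: the posterior is Gamma(α + ΣXᵢ, β + n).
Batch 1: sum of counts S = 12 over n = 12 seconds.
After batch 1: Gamma(α+S, β+n) = Gamma(9.6+12, 5.4+12) = Gamma(21.6, 17.4).
Batch 2: sum of counts S = 8 over n = 14 seconds.
After batch 2: Gamma(α+S, β+n) = Gamma(21.6+8, 17.4+14) = Gamma(29.6, 31.4).
Posterior mean = α/β = 29.6/31.4 = 0.9427.

0.9427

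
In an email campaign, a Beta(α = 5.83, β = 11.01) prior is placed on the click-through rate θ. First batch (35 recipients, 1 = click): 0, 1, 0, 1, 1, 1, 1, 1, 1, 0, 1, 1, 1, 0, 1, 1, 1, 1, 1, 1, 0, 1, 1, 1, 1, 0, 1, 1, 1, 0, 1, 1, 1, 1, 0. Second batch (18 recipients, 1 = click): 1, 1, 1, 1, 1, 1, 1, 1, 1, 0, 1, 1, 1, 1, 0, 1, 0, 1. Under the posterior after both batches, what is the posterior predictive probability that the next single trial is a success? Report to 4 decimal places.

The Beta prior is conjugate to a Binomial/Bernoulli likelihood; the update adds successes to α and failures to β.
After batch 1: Beta(5.83+27, 11.01+8) = Beta(32.83, 19.01).
After batch 2: Beta(32.83+15, 19.01+3) = Beta(47.83, 22.01).
For a single future Bernoulli trial, P(success | data) = α/(α+β) = 0.6849.

0.6849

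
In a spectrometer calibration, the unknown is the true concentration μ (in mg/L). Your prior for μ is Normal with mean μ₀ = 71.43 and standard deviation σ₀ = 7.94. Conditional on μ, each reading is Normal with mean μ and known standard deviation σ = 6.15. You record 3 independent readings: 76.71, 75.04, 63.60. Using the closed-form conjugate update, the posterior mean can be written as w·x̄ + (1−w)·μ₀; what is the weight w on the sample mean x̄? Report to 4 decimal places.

0.8333

For Normal data with known variance σ², a Normal(μ₀, σ₀²) prior on μ is conjugate. Posterior precision = 1/σ₀² + n/σ²; posterior mean is the precision-weighted average of μ₀ and x̄.
σ₀² = 7.94² = 63.0436, σ² = 6.15² = 37.8225. Prior precision 1/σ₀² = 1/63.0436; data precision n/σ² = 3/37.8225.
w = (n/σ²)/(1/σ₀² + n/σ²) = n·σ₀²/(σ² + n·σ₀²) = 3·63.0436/(37.8225 + 3·63.0436) = 189.1308/226.9533 = 0.8333.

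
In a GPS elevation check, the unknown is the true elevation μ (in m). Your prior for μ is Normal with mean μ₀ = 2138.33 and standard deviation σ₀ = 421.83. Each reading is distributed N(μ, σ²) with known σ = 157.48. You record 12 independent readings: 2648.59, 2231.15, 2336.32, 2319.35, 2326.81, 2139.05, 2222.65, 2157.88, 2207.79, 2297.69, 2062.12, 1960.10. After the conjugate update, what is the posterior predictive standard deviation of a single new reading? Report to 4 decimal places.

163.8380

For Normal data with known variance σ², a Normal(μ₀, σ₀²) prior on μ is conjugate. Posterior precision = 1/σ₀² + n/σ²; posterior mean is the precision-weighted average of μ₀ and x̄.
σ₀² = 421.83² = 177940.5489, σ² = 157.48² = 24799.9504; σ² + n·σ₀² = 24799.9504 + 12·177940.5489 = 2160086.5372.
Posterior precision = 1/σ₀² + n/σ² = 1/177940.5489 + 12/24799.9504 = (σ² + n·σ₀²)/(σ₀²σ²) = 2160086.5372/(177940.5489·24799.9504); posterior variance σₙ² = σ₀²σ²/(σ² + n·σ₀²) = 177940.5489·24799.9504/2160086.5372 = 2042.935184.
Predictive variance for one new observation = σₙ² + σ² = 177940.5489·24799.9504/2160086.5372 + 24799.9504 = σ²·(σ₀² + 2160086.5372)/2160086.5372 = 24799.9504·2338027.0861/2160086.5372 = 26842.885584; SD = √(24799.9504·2338027.0861/2160086.5372) = 163.8380.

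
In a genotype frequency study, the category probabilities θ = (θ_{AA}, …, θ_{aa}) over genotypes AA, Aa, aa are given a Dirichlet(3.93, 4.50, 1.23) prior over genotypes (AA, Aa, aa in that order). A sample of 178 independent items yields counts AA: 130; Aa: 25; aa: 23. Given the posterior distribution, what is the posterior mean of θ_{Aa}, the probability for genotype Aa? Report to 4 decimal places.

0.1572

The Dirichlet prior is conjugate to the Multinomial likelihood: each posterior αⱼ = prior αⱼ + observed count nⱼ.
Posterior concentration: (133.93, 29.50, 24.23), total = 187.66.
E[θ_{Aa}|data] = α_{Aa}/Σα = 29.50/187.66 = 0.1572.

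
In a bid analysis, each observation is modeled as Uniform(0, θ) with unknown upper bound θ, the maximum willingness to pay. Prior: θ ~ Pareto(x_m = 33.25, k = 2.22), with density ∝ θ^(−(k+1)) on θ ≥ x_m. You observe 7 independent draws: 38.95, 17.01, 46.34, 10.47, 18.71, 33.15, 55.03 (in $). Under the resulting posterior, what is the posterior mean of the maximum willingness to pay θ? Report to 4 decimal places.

A Pareto(scale x_m, shape k) prior on the upper bound θ of Uniform(0, θ) is conjugate: posterior is Pareto(max(x_m, max xᵢ), k + n).
Sample maximum = 55.03; prior scale x_m = 33.25 → posterior scale = max = 55.03.
Posterior shape = 2.22 + 7 = 9.22.
E[θ|data] = k·x_m/(k−1) = 9.22·55.03/8.22 = 61.7246.

61.7246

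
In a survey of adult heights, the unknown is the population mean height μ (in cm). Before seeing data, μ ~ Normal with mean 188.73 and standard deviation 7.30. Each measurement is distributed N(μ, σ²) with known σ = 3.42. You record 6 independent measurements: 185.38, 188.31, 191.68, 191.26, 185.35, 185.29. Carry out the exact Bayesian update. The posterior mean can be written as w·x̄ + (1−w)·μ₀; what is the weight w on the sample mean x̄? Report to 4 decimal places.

For Normal data with known variance σ², a Normal(μ₀, σ₀²) prior on μ is conjugate. Posterior precision = 1/σ₀² + n/σ²; posterior mean is the precision-weighted average of μ₀ and x̄.
σ₀² = 7.30² = 53.29, σ² = 3.42² = 11.6964. Prior precision 1/σ₀² = 1/53.29; data precision n/σ² = 6/11.6964.
w = (n/σ²)/(1/σ₀² + n/σ²) = n·σ₀²/(σ² + n·σ₀²) = 6·53.29/(11.6964 + 6·53.29) = 319.74/331.4364 = 0.9647.

0.9647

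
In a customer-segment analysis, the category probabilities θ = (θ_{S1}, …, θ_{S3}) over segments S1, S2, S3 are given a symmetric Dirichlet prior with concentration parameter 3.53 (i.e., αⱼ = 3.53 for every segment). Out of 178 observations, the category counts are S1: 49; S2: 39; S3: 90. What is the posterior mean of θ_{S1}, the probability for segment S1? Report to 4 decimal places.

The Dirichlet prior is conjugate to the Multinomial likelihood: each posterior αⱼ = prior αⱼ + observed count nⱼ.
Posterior concentration: (52.53, 42.53, 93.53), total = 188.59.
E[θ_{S1}|data] = α_{S1}/Σα = 52.53/188.59 = 0.2785.

0.2785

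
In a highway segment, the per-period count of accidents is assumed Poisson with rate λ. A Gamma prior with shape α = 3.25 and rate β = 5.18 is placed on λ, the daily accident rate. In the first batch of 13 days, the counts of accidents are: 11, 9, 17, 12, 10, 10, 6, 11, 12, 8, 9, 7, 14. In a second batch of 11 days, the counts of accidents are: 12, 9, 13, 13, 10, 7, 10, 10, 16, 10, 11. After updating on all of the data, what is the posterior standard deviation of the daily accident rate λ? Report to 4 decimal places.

0.5529

With a Gamma(shape α, rate β) prior, the Poisson likelihood is conjugate: the posterior is Gamma(α + ΣXᵢ, β + n).
Batch 1: sum of counts S = 136 over n = 13 days.
After batch 1: Gamma(α+S, β+n) = Gamma(3.25+136, 5.18+13) = Gamma(139.25, 18.18).
Batch 2: sum of counts S = 121 over n = 11 days.
After batch 2: Gamma(α+S, β+n) = Gamma(139.25+121, 18.18+11) = Gamma(260.25, 29.18).
SD = √α/β = √260.25/29.18 = 0.5529.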